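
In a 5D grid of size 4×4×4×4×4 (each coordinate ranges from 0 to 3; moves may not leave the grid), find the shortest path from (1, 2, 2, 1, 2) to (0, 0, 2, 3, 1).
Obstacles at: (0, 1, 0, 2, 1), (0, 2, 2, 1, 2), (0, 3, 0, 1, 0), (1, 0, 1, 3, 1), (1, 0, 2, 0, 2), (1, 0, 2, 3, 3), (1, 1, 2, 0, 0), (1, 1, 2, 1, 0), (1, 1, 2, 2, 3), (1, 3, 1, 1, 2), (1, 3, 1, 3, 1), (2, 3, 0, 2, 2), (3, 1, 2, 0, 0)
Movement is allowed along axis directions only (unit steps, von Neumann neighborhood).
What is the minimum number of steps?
6
(one shortest path: (1, 2, 2, 1, 2) → (1, 1, 2, 1, 2) → (0, 1, 2, 1, 2) → (0, 0, 2, 1, 2) → (0, 0, 2, 2, 2) → (0, 0, 2, 3, 2) → (0, 0, 2, 3, 1))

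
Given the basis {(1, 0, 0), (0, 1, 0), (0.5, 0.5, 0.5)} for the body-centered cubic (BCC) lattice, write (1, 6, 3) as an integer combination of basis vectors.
-2b₁ + 3b₂ + 6b₃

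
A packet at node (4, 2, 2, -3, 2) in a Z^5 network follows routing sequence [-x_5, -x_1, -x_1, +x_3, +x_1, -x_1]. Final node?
(2, 2, 3, -3, 1)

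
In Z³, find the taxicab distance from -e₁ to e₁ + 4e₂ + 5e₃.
11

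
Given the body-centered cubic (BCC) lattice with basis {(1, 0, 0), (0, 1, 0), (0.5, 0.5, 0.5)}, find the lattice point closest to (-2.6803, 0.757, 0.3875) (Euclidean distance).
(-2.5, 0.5, 0.5)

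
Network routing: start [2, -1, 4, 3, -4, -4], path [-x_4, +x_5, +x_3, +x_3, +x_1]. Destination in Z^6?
(3, -1, 6, 2, -3, -4)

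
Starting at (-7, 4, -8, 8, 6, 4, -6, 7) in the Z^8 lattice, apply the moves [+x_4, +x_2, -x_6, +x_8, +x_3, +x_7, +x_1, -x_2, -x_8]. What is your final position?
(-6, 4, -7, 9, 6, 3, -5, 7)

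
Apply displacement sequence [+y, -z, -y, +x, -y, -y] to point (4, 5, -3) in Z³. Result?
(5, 3, -4)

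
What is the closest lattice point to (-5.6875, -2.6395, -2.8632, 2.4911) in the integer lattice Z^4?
(-6, -3, -3, 2)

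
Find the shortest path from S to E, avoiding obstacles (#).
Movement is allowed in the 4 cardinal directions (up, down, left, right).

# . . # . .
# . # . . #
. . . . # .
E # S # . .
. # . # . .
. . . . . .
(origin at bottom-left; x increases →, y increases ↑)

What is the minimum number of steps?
4
(one shortest path: (2, 2) → (2, 3) → (1, 3) → (0, 3) → (0, 2))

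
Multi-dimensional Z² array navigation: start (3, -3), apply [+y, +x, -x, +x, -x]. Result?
(3, -2)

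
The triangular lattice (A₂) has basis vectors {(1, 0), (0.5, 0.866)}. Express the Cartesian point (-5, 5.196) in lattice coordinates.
-8b₁ + 6b₂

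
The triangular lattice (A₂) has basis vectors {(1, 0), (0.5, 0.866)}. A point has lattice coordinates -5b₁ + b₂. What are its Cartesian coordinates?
(-4.5, 0.866)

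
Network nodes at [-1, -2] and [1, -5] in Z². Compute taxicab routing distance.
5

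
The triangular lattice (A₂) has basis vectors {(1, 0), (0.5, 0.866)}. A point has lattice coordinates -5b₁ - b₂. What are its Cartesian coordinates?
(-5.5, -0.866)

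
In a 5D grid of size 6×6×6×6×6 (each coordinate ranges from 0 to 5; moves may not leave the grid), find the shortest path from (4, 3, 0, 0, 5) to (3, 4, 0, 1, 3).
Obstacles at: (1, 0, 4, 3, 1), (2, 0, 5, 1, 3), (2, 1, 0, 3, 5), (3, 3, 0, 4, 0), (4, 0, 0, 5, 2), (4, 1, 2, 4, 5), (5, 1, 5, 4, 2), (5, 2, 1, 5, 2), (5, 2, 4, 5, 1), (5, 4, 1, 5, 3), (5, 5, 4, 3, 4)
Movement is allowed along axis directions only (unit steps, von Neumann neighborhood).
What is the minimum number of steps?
5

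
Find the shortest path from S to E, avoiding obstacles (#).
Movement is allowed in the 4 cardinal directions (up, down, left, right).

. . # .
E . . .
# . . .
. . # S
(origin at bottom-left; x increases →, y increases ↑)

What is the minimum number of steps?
5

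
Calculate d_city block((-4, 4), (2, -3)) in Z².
13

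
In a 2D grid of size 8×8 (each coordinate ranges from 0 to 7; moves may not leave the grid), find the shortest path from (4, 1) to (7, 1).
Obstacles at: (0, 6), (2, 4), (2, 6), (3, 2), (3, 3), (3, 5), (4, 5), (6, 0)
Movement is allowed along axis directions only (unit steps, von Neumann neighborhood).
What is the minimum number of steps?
3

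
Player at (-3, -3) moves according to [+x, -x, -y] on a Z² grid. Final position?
(-3, -4)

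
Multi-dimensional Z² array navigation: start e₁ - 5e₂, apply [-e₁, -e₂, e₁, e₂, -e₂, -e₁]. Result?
(0, -6)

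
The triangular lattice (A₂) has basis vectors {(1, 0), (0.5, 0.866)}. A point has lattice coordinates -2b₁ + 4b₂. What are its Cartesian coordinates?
(0, 3.464)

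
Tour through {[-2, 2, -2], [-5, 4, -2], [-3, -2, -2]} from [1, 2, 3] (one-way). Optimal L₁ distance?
21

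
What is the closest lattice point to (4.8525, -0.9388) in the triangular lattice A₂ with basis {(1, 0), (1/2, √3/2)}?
(4.5, -0.866)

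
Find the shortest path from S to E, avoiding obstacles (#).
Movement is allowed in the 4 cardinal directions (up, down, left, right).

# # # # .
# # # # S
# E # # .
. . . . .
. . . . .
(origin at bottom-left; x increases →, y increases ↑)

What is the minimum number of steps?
6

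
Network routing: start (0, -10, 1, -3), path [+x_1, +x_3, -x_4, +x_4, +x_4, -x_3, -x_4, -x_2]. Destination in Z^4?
(1, -11, 1, -3)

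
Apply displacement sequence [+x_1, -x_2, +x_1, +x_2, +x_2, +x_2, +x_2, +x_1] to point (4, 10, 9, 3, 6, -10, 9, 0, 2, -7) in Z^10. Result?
(7, 13, 9, 3, 6, -10, 9, 0, 2, -7)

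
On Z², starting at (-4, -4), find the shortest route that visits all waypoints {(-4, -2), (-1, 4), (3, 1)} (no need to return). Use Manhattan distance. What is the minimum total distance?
18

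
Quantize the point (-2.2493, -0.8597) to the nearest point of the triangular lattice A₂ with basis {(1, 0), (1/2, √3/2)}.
(-2.5, -0.866)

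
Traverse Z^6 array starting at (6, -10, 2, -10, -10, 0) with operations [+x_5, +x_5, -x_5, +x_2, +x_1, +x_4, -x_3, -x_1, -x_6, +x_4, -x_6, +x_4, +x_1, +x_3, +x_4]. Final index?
(7, -9, 2, -6, -9, -2)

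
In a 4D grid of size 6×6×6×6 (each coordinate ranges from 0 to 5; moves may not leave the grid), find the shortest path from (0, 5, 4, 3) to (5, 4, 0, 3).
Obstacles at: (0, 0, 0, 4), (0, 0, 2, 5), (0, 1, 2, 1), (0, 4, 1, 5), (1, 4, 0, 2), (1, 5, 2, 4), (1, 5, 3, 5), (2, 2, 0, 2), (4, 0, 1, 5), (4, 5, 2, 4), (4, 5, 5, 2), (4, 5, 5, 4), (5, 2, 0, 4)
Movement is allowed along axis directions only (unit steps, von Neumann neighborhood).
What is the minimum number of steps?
10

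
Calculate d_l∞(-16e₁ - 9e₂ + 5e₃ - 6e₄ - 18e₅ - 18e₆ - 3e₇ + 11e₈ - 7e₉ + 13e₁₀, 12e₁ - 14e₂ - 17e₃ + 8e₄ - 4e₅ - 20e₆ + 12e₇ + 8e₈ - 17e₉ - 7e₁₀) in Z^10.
28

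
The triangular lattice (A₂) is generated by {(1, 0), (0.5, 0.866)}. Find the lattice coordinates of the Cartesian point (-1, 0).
-b₁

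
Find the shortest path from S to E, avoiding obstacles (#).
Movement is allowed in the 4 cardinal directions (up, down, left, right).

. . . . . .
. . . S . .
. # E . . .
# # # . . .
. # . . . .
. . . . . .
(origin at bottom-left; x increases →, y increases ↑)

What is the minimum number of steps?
2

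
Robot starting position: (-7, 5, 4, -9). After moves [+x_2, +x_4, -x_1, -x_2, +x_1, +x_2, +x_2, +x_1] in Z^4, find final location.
(-6, 7, 4, -8)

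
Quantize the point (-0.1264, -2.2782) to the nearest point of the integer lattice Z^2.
(0, -2)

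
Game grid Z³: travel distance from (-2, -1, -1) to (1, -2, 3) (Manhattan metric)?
8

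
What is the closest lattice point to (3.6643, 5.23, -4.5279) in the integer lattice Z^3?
(4, 5, -5)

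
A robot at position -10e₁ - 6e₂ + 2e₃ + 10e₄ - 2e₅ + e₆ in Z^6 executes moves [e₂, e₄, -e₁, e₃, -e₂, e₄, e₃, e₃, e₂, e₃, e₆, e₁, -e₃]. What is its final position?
(-10, -5, 5, 12, -2, 2)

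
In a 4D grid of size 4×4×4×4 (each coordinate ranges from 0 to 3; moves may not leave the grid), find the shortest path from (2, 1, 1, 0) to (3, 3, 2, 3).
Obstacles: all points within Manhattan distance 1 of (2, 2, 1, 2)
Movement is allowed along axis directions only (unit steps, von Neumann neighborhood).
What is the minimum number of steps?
7
(one shortest path: (2, 1, 1, 0) → (3, 1, 1, 0) → (3, 2, 1, 0) → (3, 3, 1, 0) → (3, 3, 2, 0) → (3, 3, 2, 1) → (3, 3, 2, 2) → (3, 3, 2, 3))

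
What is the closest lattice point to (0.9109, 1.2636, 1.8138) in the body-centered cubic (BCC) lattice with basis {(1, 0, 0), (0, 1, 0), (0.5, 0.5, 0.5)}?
(1, 1, 2)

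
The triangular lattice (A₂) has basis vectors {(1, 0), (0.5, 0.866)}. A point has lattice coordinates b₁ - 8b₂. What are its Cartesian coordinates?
(-3, -6.928)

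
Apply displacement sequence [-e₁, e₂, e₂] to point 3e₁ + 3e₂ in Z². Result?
(2, 5)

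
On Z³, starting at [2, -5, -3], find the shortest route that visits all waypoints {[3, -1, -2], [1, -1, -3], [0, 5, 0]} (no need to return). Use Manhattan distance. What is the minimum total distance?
19
(one optimal route: (2, -5, -3) → (3, -1, -2) → (1, -1, -3) → (0, 5, 0))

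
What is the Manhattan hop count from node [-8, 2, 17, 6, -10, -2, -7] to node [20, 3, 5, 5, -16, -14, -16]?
69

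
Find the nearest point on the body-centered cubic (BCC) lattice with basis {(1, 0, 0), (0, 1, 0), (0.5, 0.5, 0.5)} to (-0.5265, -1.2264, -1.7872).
(-0.5, -1.5, -1.5)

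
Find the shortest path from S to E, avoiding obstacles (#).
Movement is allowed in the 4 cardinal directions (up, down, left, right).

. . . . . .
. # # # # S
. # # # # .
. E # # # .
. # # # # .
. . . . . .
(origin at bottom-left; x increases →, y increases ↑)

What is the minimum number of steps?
10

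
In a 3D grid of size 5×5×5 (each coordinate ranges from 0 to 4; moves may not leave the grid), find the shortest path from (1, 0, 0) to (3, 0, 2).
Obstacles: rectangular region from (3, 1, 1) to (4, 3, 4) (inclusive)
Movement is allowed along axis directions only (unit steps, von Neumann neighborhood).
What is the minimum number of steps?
4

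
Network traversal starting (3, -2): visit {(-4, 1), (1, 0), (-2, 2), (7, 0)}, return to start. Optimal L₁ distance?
30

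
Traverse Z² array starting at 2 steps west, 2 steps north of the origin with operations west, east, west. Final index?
(-3, 2)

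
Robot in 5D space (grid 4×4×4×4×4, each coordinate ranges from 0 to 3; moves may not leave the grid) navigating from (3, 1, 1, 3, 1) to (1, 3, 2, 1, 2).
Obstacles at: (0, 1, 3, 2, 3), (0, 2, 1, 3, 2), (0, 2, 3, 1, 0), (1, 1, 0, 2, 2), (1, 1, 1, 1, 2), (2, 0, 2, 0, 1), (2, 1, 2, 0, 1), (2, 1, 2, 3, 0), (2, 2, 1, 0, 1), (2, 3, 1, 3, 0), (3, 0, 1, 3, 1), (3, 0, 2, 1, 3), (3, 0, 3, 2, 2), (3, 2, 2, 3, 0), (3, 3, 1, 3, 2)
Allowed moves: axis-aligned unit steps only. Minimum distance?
8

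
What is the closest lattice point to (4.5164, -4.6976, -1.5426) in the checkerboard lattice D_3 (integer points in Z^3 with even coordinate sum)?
(5, -5, -2)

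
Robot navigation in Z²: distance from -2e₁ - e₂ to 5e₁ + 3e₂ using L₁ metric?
11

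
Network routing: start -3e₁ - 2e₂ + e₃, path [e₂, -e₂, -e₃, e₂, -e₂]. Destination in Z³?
(-3, -2, 0)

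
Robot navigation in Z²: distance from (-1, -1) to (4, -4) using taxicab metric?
8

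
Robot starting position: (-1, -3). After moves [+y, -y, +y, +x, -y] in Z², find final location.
(0, -3)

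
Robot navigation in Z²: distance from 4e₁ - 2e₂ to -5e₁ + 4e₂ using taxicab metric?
15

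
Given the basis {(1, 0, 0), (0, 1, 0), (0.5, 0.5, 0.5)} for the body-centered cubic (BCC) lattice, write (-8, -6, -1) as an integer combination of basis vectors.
-7b₁ - 5b₂ - 2b₃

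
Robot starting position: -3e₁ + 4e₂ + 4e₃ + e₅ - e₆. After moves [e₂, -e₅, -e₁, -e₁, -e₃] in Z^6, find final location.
(-5, 5, 3, 0, 0, -1)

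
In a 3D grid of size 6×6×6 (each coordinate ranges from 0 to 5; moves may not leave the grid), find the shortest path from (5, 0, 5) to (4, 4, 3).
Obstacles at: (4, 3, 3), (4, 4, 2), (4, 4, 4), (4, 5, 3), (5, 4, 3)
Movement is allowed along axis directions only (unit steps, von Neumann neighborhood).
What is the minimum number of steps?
9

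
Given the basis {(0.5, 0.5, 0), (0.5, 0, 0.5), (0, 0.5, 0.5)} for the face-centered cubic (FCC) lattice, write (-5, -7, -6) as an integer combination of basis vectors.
-6b₁ - 4b₂ - 8b₃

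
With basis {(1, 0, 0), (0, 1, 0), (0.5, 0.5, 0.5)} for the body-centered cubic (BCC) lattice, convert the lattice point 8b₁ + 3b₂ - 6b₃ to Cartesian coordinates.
(5, 0, -3)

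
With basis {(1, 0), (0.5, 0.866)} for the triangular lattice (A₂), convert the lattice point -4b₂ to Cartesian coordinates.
(-2, -3.464)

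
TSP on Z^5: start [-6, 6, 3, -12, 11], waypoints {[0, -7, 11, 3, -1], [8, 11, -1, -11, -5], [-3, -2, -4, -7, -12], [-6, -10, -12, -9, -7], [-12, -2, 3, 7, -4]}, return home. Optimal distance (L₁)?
234
(one optimal route: (-6, 6, 3, -12, 11) → (8, 11, -1, -11, -5) → (-3, -2, -4, -7, -12) → (-6, -10, -12, -9, -7) → (0, -7, 11, 3, -1) → (-12, -2, 3, 7, -4) → (-6, 6, 3, -12, 11))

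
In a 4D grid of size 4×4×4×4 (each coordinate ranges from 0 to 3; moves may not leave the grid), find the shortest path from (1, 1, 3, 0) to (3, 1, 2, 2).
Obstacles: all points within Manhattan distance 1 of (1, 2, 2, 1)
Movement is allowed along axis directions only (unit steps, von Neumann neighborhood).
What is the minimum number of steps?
5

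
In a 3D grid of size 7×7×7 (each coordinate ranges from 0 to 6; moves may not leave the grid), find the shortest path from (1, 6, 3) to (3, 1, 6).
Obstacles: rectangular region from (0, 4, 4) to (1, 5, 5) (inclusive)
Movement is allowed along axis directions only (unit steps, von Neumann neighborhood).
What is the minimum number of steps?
10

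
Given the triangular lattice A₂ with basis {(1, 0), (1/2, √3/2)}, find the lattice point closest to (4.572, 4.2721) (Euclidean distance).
(4.5, 4.33)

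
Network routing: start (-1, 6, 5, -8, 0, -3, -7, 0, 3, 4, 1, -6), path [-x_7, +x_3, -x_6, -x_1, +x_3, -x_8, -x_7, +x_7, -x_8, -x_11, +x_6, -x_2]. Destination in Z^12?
(-2, 5, 7, -8, 0, -3, -8, -2, 3, 4, 0, -6)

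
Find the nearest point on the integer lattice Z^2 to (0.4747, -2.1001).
(0, -2)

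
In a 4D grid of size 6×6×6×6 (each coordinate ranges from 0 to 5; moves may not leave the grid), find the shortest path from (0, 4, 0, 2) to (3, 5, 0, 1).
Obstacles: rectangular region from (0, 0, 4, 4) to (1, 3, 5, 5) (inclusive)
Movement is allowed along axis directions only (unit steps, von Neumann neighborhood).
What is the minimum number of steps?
5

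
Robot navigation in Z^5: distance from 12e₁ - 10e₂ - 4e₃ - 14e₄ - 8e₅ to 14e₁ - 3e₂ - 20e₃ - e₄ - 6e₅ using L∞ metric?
16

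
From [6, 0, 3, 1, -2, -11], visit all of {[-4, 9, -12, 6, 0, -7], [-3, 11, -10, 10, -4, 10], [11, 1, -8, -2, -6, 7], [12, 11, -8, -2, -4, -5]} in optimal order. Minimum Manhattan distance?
133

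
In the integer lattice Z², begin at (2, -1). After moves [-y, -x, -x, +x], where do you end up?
(1, -2)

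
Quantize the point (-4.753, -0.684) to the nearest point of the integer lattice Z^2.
(-5, -1)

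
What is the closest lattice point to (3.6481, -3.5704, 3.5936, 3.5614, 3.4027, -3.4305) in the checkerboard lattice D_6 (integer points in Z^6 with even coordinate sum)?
(4, -4, 4, 4, 3, -3)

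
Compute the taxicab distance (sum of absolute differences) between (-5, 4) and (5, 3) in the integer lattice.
11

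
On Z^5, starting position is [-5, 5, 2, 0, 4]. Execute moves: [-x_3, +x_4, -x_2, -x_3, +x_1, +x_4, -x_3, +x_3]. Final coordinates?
(-4, 4, 0, 2, 4)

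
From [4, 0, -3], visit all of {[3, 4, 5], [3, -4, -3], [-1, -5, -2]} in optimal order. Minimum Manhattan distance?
31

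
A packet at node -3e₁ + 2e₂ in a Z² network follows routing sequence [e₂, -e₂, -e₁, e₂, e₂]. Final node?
(-4, 4)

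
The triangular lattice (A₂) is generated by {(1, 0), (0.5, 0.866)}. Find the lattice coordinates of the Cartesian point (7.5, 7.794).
3b₁ + 9b₂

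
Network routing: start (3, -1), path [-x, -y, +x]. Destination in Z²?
(3, -2)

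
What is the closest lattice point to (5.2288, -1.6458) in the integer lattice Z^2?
(5, -2)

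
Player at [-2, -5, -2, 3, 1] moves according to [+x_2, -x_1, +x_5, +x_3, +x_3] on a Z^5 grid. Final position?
(-3, -4, 0, 3, 2)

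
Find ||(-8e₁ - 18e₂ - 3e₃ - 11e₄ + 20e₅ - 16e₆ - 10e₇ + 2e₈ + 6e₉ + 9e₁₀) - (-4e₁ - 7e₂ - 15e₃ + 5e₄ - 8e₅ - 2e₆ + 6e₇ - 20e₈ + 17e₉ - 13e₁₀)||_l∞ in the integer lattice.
28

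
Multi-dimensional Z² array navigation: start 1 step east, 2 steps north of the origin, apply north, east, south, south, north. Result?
(2, 2)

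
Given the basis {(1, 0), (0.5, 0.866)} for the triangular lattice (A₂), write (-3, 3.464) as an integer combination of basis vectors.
-5b₁ + 4b₂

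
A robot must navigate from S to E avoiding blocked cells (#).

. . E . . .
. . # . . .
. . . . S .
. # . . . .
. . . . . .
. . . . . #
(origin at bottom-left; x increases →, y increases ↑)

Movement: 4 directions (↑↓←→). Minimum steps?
4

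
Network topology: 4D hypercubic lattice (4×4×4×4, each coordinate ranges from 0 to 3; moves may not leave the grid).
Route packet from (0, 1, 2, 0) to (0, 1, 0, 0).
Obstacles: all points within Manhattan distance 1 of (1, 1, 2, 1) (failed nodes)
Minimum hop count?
2
(one shortest path: (0, 1, 2, 0) → (0, 1, 1, 0) → (0, 1, 0, 0))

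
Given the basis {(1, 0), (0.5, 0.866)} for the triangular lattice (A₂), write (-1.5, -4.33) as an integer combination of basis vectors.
b₁ - 5b₂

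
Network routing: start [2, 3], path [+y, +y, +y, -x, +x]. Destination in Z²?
(2, 6)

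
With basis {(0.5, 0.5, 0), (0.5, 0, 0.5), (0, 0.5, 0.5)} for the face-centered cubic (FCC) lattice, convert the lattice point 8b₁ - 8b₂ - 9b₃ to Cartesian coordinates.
(0, -0.5, -8.5)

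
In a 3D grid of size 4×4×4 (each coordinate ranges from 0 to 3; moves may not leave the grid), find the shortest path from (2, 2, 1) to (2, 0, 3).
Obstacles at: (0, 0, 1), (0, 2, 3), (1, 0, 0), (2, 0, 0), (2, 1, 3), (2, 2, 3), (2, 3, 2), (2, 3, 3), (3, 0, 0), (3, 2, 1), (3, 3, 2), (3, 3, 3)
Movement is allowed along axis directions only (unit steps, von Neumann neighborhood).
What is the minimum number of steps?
4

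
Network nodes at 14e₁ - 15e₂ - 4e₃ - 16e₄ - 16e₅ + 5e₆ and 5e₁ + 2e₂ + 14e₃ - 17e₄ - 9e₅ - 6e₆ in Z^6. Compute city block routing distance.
63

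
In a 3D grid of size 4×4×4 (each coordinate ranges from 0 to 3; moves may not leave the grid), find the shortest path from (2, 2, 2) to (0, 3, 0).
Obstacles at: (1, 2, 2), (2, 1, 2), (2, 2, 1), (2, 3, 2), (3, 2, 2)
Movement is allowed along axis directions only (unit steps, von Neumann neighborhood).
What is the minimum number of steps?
7
(one shortest path: (2, 2, 2) → (2, 2, 3) → (1, 2, 3) → (0, 2, 3) → (0, 3, 3) → (0, 3, 2) → (0, 3, 1) → (0, 3, 0))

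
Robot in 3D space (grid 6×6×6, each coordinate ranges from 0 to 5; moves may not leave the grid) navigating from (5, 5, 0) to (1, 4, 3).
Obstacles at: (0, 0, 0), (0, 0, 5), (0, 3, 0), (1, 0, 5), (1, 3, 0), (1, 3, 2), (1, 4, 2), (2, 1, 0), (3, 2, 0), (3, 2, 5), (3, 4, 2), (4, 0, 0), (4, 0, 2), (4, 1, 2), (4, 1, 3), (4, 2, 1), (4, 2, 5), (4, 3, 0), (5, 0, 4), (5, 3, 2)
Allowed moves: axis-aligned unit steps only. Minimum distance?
8
(one shortest path: (5, 5, 0) → (4, 5, 0) → (3, 5, 0) → (2, 5, 0) → (1, 5, 0) → (1, 5, 1) → (1, 5, 2) → (1, 5, 3) → (1, 4, 3))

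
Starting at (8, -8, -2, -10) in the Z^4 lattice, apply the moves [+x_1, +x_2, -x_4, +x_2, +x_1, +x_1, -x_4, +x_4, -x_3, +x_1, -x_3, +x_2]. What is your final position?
(12, -5, -4, -11)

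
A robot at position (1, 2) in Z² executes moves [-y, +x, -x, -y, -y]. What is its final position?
(1, -1)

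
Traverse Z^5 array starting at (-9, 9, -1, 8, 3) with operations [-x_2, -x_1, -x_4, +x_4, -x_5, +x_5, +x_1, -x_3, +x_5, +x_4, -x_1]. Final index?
(-10, 8, -2, 9, 4)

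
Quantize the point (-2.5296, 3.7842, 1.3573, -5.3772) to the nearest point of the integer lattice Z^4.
(-3, 4, 1, -5)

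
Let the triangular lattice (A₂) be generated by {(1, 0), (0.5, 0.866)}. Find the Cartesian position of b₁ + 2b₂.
(2, 1.732)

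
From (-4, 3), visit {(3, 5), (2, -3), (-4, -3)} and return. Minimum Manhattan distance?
30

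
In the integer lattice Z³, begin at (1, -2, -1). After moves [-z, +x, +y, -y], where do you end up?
(2, -2, -2)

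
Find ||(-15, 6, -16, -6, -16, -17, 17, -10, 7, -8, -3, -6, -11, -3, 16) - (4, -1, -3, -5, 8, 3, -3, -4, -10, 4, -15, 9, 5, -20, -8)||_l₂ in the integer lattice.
62.57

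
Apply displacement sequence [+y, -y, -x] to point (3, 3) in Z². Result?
(2, 3)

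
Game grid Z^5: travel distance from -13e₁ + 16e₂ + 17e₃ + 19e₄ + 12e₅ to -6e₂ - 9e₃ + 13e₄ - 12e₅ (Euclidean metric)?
44.0568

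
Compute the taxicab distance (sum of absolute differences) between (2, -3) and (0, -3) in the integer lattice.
2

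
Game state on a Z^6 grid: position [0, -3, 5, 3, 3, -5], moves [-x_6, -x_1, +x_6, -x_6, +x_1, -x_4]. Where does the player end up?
(0, -3, 5, 2, 3, -6)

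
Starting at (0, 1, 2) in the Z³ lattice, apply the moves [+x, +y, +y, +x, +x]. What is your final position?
(3, 3, 2)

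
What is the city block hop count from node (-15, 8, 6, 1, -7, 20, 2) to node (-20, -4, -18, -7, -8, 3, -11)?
80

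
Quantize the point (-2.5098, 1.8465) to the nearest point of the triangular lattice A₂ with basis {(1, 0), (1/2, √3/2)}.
(-3, 1.732)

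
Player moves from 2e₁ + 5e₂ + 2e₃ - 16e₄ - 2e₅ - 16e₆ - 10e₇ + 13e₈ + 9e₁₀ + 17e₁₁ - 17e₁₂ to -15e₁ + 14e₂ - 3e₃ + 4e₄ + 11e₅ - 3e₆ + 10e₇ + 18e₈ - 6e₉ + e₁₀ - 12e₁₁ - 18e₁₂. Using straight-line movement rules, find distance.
50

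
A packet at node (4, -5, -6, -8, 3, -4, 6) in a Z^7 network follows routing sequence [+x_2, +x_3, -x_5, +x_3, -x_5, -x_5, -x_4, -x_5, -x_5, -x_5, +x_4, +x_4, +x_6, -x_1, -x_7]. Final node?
(3, -4, -4, -7, -3, -3, 5)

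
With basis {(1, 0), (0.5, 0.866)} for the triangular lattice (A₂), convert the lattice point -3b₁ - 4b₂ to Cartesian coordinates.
(-5, -3.464)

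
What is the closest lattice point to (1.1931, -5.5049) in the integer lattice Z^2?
(1, -6)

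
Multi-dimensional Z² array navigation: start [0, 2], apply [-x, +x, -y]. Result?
(0, 1)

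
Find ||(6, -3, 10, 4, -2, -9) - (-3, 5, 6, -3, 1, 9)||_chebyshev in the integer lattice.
18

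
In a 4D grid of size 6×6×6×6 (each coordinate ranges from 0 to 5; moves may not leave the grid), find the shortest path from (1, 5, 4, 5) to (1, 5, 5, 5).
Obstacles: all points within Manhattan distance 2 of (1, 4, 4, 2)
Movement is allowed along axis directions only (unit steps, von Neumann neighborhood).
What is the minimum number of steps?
1
(one shortest path: (1, 5, 4, 5) → (1, 5, 5, 5))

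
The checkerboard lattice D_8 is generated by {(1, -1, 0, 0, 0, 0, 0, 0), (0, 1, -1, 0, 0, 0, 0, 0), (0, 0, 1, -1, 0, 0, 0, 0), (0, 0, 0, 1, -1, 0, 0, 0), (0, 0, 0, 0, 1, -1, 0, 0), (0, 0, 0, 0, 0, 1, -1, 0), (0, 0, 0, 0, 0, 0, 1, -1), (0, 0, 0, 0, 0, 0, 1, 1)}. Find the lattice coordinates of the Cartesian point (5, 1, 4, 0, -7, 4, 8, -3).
5b₁ + 6b₂ + 10b₃ + 10b₄ + 3b₅ + 7b₆ + 9b₇ + 6b₈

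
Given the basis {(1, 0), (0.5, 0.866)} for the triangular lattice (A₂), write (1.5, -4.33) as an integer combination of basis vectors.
4b₁ - 5b₂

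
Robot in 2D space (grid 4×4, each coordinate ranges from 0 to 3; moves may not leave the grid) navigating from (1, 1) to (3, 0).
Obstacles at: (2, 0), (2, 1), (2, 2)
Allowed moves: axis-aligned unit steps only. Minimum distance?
7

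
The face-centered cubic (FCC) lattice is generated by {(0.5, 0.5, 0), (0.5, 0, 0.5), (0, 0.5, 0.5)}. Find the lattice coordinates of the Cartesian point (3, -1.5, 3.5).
-2b₁ + 8b₂ - b₃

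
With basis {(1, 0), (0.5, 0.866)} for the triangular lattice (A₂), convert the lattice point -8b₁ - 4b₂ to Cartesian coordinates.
(-10, -3.464)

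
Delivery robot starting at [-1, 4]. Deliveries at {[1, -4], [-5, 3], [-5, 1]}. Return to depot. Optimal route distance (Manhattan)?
28
(one optimal route: (-1, 4) → (1, -4) → (-5, 1) → (-5, 3) → (-1, 4))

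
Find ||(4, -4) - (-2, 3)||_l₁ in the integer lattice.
13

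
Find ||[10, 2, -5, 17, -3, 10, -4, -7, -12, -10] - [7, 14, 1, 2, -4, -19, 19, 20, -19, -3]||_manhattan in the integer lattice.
130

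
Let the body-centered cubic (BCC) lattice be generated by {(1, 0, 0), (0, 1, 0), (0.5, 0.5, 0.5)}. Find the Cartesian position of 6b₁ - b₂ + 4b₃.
(8, 1, 2)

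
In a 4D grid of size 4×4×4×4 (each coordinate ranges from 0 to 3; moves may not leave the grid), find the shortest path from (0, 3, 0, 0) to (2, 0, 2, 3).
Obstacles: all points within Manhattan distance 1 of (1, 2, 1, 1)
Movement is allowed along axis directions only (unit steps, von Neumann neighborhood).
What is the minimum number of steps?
10
(one shortest path: (0, 3, 0, 0) → (1, 3, 0, 0) → (2, 3, 0, 0) → (2, 2, 0, 0) → (2, 1, 0, 0) → (2, 0, 0, 0) → (2, 0, 1, 0) → (2, 0, 2, 0) → (2, 0, 2, 1) → (2, 0, 2, 2) → (2, 0, 2, 3))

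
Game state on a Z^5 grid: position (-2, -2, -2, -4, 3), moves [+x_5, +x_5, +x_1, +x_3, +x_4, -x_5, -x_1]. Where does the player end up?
(-2, -2, -1, -3, 4)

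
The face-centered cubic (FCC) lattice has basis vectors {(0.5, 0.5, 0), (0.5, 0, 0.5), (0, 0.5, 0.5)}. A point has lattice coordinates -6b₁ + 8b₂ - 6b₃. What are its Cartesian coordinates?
(1, -6, 1)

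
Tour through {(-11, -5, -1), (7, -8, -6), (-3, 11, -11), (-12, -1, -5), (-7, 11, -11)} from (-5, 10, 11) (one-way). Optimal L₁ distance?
87
(one optimal route: (-5, 10, 11) → (-3, 11, -11) → (-7, 11, -11) → (-12, -1, -5) → (-11, -5, -1) → (7, -8, -6))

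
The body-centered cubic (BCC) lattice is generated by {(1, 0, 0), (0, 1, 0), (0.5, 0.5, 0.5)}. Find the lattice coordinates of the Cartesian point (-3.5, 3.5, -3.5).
7b₂ - 7b₃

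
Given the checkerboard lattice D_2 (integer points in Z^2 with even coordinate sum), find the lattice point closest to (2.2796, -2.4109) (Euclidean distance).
(2, -2)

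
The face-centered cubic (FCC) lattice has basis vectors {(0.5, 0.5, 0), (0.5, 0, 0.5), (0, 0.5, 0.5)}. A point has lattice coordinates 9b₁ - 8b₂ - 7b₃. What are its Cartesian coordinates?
(0.5, 1, -7.5)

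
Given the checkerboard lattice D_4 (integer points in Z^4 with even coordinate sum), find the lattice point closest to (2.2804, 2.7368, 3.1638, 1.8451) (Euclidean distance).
(2, 3, 3, 2)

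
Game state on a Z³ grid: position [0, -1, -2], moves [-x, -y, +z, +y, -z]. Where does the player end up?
(-1, -1, -2)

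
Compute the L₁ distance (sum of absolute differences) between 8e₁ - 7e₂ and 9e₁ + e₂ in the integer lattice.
9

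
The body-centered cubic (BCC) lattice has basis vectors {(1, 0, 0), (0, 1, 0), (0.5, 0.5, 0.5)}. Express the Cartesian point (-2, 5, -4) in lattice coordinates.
2b₁ + 9b₂ - 8b₃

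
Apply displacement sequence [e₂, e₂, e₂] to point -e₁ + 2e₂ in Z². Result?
(-1, 5)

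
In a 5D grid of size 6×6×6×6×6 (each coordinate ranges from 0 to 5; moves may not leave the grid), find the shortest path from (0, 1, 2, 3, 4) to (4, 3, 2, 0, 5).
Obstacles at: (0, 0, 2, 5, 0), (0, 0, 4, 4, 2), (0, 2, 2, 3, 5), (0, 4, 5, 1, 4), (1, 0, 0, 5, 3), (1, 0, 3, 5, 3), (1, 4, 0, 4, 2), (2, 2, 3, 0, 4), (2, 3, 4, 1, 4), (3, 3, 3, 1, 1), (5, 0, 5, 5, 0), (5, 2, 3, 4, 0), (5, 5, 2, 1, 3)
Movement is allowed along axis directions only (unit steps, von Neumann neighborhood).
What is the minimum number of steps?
10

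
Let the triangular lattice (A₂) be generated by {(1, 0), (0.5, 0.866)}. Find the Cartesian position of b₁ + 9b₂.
(5.5, 7.794)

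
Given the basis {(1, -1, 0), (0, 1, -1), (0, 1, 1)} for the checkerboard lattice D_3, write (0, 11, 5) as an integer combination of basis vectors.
3b₂ + 8b₃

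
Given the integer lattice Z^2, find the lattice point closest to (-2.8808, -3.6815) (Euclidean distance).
(-3, -4)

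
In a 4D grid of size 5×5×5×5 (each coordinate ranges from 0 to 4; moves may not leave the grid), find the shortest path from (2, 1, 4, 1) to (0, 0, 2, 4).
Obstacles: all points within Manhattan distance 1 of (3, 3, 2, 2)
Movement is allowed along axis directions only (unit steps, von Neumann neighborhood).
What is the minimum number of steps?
8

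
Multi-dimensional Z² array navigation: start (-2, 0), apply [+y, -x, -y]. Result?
(-3, 0)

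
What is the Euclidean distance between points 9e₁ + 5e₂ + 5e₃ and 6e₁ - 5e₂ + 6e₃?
10.4881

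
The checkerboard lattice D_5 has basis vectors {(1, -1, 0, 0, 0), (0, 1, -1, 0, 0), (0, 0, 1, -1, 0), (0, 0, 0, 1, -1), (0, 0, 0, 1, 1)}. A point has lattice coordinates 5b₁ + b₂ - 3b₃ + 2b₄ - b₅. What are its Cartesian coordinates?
(5, -4, -4, 4, -3)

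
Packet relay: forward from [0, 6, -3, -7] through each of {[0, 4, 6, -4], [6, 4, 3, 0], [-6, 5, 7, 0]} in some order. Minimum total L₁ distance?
43
(one optimal route: (0, 6, -3, -7) → (0, 4, 6, -4) → (-6, 5, 7, 0) → (6, 4, 3, 0))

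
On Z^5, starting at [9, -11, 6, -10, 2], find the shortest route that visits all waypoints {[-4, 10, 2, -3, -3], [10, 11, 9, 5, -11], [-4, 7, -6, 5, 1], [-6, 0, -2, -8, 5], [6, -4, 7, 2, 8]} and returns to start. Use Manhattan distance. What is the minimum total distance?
202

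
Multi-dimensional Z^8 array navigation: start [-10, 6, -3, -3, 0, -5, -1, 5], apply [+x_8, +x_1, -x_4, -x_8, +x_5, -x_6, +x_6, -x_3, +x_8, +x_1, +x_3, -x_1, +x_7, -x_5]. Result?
(-9, 6, -3, -4, 0, -5, 0, 6)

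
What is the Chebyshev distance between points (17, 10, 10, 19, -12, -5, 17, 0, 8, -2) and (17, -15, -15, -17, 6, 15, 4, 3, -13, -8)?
36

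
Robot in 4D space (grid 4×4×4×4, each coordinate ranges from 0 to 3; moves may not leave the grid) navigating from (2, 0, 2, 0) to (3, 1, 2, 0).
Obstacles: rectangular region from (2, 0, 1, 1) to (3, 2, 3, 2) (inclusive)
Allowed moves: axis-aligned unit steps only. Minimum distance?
2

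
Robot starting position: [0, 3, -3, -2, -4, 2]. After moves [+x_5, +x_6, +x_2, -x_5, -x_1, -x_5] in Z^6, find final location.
(-1, 4, -3, -2, -5, 3)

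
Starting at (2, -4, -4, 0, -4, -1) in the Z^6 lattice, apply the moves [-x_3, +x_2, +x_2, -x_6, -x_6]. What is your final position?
(2, -2, -5, 0, -4, -3)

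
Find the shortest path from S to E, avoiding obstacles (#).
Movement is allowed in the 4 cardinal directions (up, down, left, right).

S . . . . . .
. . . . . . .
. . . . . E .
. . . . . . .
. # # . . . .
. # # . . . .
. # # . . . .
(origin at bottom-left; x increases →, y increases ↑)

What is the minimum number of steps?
7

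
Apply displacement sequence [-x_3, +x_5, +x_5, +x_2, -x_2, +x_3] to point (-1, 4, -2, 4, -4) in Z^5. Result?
(-1, 4, -2, 4, -2)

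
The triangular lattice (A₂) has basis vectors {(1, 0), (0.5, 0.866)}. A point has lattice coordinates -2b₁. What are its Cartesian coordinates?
(-2, 0)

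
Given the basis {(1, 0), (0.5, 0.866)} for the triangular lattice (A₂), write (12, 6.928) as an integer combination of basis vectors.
8b₁ + 8b₂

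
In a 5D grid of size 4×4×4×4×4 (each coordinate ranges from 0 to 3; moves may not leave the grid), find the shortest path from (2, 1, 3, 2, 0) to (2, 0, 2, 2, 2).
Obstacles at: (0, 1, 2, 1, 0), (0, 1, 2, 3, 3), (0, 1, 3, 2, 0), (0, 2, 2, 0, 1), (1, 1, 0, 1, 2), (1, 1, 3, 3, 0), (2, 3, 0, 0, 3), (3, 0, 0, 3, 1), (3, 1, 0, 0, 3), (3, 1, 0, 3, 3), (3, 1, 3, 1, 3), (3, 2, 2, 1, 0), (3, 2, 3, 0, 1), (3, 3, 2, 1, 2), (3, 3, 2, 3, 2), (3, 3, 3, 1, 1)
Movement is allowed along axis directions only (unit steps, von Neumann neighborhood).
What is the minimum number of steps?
4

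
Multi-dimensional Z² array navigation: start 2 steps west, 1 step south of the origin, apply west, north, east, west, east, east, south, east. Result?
(0, -1)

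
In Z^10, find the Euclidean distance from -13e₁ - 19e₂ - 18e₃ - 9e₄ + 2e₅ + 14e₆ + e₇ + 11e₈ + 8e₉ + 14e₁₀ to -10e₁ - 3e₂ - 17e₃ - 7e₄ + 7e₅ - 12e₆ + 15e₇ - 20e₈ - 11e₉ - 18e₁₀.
59.2706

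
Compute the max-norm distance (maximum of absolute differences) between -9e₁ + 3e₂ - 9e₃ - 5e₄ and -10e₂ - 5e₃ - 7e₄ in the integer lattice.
13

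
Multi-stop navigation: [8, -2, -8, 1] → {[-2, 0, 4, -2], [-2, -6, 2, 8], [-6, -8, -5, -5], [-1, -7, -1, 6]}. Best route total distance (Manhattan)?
73
(one optimal route: (8, -2, -8, 1) → (-2, 0, 4, -2) → (-2, -6, 2, 8) → (-1, -7, -1, 6) → (-6, -8, -5, -5))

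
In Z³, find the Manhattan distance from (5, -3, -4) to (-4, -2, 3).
17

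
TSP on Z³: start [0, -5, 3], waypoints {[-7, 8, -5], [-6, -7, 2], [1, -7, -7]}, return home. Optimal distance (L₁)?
70
(one optimal route: (0, -5, 3) → (-6, -7, 2) → (-7, 8, -5) → (1, -7, -7) → (0, -5, 3))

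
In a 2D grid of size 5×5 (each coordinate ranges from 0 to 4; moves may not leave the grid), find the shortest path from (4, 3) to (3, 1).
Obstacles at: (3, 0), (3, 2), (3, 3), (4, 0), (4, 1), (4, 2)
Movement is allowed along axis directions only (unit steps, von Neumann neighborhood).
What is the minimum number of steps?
7
(one shortest path: (4, 3) → (4, 4) → (3, 4) → (2, 4) → (2, 3) → (2, 2) → (2, 1) → (3, 1))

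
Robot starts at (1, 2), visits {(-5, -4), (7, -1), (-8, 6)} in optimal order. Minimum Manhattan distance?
37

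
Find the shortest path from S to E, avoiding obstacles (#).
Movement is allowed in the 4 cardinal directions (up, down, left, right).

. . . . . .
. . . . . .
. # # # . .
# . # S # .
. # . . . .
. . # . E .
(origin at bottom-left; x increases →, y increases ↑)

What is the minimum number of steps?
3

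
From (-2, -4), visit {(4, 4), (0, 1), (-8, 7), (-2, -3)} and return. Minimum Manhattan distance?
46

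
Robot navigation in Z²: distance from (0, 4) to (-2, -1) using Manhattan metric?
7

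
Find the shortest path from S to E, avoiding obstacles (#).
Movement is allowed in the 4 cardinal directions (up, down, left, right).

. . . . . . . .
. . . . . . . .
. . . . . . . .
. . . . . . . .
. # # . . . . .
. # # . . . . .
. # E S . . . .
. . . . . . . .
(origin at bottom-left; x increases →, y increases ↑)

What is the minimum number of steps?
1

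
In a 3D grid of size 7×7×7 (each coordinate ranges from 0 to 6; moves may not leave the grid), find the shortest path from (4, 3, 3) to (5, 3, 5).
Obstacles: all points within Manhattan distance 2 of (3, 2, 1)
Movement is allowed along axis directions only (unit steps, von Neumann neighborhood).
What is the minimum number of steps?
3
(one shortest path: (4, 3, 3) → (5, 3, 3) → (5, 3, 4) → (5, 3, 5))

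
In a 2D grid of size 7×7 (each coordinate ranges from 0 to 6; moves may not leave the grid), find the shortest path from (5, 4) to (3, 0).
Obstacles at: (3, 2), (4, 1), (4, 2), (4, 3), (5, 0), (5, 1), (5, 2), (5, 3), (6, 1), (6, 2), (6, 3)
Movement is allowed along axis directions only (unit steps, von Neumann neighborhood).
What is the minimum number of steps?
8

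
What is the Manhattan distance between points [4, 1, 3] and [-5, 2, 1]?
12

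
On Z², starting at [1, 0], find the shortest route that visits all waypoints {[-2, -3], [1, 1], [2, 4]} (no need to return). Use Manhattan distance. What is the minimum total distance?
16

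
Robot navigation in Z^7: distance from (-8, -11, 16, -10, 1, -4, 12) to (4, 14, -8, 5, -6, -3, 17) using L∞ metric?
25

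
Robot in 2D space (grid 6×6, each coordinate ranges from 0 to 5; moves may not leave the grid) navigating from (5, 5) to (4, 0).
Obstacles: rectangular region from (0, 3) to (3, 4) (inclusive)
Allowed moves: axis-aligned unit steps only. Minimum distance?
6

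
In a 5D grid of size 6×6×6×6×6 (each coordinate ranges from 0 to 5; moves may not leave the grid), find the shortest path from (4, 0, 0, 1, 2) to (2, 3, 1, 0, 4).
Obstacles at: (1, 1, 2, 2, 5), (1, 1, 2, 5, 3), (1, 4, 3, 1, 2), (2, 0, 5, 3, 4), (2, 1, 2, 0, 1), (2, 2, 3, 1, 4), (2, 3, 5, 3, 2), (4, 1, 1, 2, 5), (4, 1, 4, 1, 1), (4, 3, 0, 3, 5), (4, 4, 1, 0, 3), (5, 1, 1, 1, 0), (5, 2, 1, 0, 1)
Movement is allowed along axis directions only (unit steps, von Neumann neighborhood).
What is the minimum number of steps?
9
(one shortest path: (4, 0, 0, 1, 2) → (3, 0, 0, 1, 2) → (2, 0, 0, 1, 2) → (2, 1, 0, 1, 2) → (2, 2, 0, 1, 2) → (2, 3, 0, 1, 2) → (2, 3, 1, 1, 2) → (2, 3, 1, 0, 2) → (2, 3, 1, 0, 3) → (2, 3, 1, 0, 4))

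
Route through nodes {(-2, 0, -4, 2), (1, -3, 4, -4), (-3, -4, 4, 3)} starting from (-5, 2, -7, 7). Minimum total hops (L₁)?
39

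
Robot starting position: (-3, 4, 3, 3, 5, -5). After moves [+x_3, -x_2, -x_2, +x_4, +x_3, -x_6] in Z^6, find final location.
(-3, 2, 5, 4, 5, -6)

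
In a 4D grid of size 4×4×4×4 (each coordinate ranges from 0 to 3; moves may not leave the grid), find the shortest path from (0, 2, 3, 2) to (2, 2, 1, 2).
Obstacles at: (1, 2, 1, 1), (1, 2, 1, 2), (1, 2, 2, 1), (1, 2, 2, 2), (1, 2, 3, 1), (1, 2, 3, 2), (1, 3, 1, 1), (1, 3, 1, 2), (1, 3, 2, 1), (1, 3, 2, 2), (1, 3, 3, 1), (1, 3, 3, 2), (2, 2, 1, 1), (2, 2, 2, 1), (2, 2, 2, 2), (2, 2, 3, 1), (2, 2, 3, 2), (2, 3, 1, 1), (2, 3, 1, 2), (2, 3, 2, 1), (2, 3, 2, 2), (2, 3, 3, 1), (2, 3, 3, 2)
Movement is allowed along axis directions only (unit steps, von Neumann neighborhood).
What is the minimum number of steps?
6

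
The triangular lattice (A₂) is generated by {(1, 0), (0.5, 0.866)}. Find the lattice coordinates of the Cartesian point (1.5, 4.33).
-b₁ + 5b₂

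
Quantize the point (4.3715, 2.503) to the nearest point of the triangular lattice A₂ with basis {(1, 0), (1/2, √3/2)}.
(4.5, 2.598)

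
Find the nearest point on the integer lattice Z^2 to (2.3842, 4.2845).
(2, 4)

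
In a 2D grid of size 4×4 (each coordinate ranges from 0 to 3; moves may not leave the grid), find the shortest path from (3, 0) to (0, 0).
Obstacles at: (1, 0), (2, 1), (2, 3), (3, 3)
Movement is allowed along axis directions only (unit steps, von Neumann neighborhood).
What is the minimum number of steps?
7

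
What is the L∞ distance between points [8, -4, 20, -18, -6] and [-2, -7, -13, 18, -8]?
36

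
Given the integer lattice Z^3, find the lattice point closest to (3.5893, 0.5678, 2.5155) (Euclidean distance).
(4, 1, 3)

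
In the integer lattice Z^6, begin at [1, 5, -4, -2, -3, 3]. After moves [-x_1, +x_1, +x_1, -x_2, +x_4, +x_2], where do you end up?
(2, 5, -4, -1, -3, 3)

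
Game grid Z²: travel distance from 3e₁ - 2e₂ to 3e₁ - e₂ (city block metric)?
1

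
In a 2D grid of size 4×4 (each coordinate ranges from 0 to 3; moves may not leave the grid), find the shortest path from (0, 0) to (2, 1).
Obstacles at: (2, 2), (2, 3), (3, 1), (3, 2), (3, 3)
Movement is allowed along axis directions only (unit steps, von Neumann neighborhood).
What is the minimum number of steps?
3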